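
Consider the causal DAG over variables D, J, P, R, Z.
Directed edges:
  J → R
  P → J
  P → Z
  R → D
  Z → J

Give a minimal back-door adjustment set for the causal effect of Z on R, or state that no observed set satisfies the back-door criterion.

desc(Z)\{Z}={D,J,R}; candidates ⊆ {P}.
size 0: {}; under {} Z still reaches {D,J,P,R} ∋ R.
{P}: Z⊥R given {P} in G with Z→· removed — back-door holds.

Z→R: minimal back-door set {P}.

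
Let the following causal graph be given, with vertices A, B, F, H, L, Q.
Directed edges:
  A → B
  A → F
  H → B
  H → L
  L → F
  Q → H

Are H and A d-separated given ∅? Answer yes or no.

Yes — H ⊥ A | ∅.

Bayes-Ball from H | ∅ reaches {B,F,L,Q}.
A ∉ reach(H|∅) ⇒ H ⊥ A | ∅.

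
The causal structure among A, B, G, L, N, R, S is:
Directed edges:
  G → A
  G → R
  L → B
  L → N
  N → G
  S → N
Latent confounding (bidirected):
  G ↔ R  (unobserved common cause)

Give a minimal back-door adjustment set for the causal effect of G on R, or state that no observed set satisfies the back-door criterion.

desc(G)\{G}={A,R}; candidates ⊆ {B,L,N,S}.
G↔R: latent back-door arc(s) into G.
size 0: {}; under {} G still reaches {B,L,N,R,S} ∋ R.
size 1: {B}, {L}, {N} …(+1); under {B} G still reaches {L,N,R,S} ∋ R.
size 2: {B,L}, {B,N}, {B,S} …(+3); under {B,L} G still reaches {N,R,S} ∋ R.
G↔R cannot be blocked by any observed set — no back-door set.

G→R: no observed back-door set.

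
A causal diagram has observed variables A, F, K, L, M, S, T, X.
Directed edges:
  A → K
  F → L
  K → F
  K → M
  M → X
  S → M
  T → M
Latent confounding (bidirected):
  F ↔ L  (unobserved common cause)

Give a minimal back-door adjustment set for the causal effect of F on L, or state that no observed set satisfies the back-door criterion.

desc(F)\{F}={L}; candidates ⊆ {A,K,M,S,T,X}.
F↔L: latent back-door arc(s) into F.
size 0: {}; under {} F still reaches {A,K,L,M,X} ∋ L.
size 1: {A}, {K}, {M} …(+3); under {A} F still reaches {K,L,M,X} ∋ L.
size 2: {A,K}, {A,M}, {A,S} …(+12); under {A,K} F still reaches {L} ∋ L.
F↔L cannot be blocked by any observed set — no back-door set.

F→L: no observed back-door set.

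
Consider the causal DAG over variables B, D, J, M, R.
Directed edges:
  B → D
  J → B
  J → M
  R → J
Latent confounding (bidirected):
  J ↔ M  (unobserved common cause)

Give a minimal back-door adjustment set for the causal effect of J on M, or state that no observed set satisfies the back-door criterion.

J→M: no observed back-door set.

desc(J)\{J}={B,D,M}; candidates ⊆ {R}.
J↔M: latent back-door arc(s) into J.
size 0: {}; under {} J still reaches {M,R} ∋ M.
size 1: {R}; under {R} J still reaches {M} ∋ M.
J↔M cannot be blocked by any observed set — no back-door set.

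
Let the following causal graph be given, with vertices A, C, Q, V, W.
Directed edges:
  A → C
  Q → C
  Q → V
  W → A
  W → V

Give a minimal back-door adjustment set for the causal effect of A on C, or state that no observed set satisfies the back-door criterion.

A→C: minimal back-door set ∅.

desc(A)\{A}={C}; candidates ⊆ {Q,V,W}.
∅: A⊥C given ∅ in G with A→· removed — back-door holds.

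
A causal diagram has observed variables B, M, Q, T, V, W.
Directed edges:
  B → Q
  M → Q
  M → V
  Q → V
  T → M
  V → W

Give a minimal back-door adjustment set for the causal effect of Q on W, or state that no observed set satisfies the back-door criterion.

desc(Q)\{Q}={V,W}; candidates ⊆ {B,M,T}.
size 0: {}; under {} Q still reaches {B,M,T,V,W} ∋ W.
{M}: Q⊥W given {M} in G with Q→· removed — back-door holds.

Q→W: minimal back-door set {M}.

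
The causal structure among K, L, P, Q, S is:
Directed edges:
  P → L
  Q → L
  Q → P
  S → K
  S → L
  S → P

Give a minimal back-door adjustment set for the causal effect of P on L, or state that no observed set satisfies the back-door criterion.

desc(P)\{P}={L}; candidates ⊆ {K,Q,S}.
size 0: {}; under {} P still reaches {K,L,Q,S} ∋ L.
size 1: {K}, {Q}, {S}; under {K} P still reaches {L,Q,S} ∋ L.
{Q,S}: P⊥L given {Q,S} in G with P→· removed — back-door holds.

P→L: minimal back-door set {Q, S}.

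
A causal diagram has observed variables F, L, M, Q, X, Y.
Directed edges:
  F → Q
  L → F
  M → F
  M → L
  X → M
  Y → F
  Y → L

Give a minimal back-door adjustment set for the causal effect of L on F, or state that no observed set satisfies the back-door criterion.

L→F: minimal back-door set {M, Y}.

desc(L)\{L}={F,Q}; candidates ⊆ {M,X,Y}.
size 0: {}; under {} L still reaches {F,M,Q,X,Y} ∋ F.
size 1: {M}, {X}, {Y}; under {M} L still reaches {F,Q,Y} ∋ F.
{M,Y}: L⊥F given {M,Y} in G with L→· removed — back-door holds.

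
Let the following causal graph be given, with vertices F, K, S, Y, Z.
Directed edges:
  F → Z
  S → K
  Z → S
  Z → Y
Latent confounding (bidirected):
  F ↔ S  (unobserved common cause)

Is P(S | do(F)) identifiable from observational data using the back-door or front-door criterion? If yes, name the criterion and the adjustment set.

desc(F)\{F}={K,S,Y,Z}; candidates ⊆ {—}.
F↔S: latent back-door arc(s) into F.
size 0: {}; under {} F still reaches {K,S} ∋ S.
F↔S cannot be blocked by any observed set — no back-door set.
{Z}: (i) intercepts every directed F→S path; (ii) no back-door F→{Z}; (iii) {F} blocks every back-door {Z}→S. Front-door holds.
P(S|do(F)) = Σ_{Z} P(Z|F) Σ_{F'} P(S|Z,F')P(F').

P(S|do(F)): frontdoor, adjust for {Z}.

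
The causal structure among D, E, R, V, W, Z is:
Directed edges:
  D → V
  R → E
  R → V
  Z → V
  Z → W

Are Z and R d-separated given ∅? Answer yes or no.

Yes — Z ⊥ R | ∅.

Bayes-Ball from Z | ∅ reaches {V,W}.
R ∉ reach(Z|∅) ⇒ Z ⊥ R | ∅.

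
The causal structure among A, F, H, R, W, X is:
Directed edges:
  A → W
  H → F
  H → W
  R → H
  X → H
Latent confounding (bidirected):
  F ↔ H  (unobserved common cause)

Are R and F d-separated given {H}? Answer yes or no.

Bayes-Ball from R | {H} reaches {F,X}.
F ∈ reach(R|{H}) ⇒ R ⊥̸ F | {H}.

No — R and F are d-connected given {H}.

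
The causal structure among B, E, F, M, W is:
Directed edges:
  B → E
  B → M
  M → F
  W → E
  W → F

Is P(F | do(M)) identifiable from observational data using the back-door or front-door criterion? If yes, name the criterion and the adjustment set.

desc(M)\{M}={F}; candidates ⊆ {B,E,W}.
∅: M⊥F given ∅ in G with M→· removed — back-door holds.
P(F|do(M)) = P(F|M) — no adjustment needed.

P(F|do(M)): backdoor, adjust for ∅.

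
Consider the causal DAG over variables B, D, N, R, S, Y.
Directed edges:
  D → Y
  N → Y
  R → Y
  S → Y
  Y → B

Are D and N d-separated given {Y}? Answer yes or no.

Bayes-Ball from D | {Y} reaches {N,R,S}.
N ∈ reach(D|{Y}) ⇒ D ⊥̸ N | {Y}.

No — D and N are d-connected given {Y}.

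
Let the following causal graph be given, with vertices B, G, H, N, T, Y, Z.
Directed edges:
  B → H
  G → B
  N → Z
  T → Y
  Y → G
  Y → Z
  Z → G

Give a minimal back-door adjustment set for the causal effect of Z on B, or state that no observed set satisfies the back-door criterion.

desc(Z)\{Z}={B,G,H}; candidates ⊆ {N,T,Y}.
size 0: {}; under {} Z still reaches {B,G,H,N,T,Y} ∋ B.
{Y}: Z⊥B given {Y} in G with Z→· removed — back-door holds.

Z→B: minimal back-door set {Y}.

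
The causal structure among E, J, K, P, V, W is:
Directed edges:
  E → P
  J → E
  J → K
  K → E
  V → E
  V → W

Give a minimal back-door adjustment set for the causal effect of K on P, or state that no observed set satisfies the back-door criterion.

desc(K)\{K}={E,P}; candidates ⊆ {J,V,W}.
size 0: {}; under {} K still reaches {E,J,P} ∋ P.
{J}: K⊥P given {J} in G with K→· removed — back-door holds.

K→P: minimal back-door set {J}.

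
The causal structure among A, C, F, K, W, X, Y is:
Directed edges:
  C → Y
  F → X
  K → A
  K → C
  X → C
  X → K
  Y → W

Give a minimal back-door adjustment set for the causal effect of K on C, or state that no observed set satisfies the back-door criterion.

desc(K)\{K}={A,C,W,Y}; candidates ⊆ {F,X}.
size 0: {}; under {} K still reaches {C,F,W,X,Y} ∋ C.
{X}: K⊥C given {X} in G with K→· removed — back-door holds.

K→C: minimal back-door set {X}.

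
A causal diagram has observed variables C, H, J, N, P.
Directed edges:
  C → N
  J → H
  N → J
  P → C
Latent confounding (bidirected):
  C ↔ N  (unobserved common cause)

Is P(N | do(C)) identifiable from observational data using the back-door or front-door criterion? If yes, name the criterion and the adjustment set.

P(N|do(C)): not identifiable (no BD/FD set).

desc(C)\{C}={H,J,N}; candidates ⊆ {P}.
C↔N: latent back-door arc(s) into C.
size 0: {}; under {} C still reaches {H,J,N,P} ∋ N.
size 1: {P}; under {P} C still reaches {H,J,N} ∋ N.
C↔N cannot be blocked by any observed set — no back-door set.
No mediator lies on a directed C→…→N path.
Neither criterion identifies P(N|do(C)) in this graph.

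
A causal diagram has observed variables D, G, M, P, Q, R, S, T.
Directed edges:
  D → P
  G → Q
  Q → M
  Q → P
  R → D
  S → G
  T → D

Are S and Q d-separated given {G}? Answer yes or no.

Bayes-Ball from S | {G} reaches ∅.
Q ∉ reach(S|{G}) ⇒ S ⊥ Q | {G}.

Yes — S ⊥ Q | {G}.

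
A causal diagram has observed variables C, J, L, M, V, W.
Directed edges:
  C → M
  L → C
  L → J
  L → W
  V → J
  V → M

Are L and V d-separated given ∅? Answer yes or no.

Bayes-Ball from L | ∅ reaches {C,J,M,W}.
V ∉ reach(L|∅) ⇒ L ⊥ V | ∅.

Yes — L ⊥ V | ∅.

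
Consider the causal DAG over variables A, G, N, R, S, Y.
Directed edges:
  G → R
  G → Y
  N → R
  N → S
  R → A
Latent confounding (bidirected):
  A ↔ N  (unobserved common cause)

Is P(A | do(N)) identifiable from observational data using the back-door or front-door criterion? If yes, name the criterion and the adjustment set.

desc(N)\{N}={A,R,S}; candidates ⊆ {G,Y}.
N↔A: latent back-door arc(s) into N.
size 0: {}; under {} N still reaches {A} ∋ A.
size 1: {G}, {Y}; under {G} N still reaches {A} ∋ A.
size 2: {G,Y}; under {G,Y} N still reaches {A} ∋ A.
N↔A cannot be blocked by any observed set — no back-door set.
{R}: (i) intercepts every directed N→A path; (ii) no back-door N→{R}; (iii) {N} blocks every back-door {R}→A. Front-door holds.
P(A|do(N)) = Σ_{R} P(R|N) Σ_{N'} P(A|R,N')P(N').

P(A|do(N)): frontdoor, adjust for {R}.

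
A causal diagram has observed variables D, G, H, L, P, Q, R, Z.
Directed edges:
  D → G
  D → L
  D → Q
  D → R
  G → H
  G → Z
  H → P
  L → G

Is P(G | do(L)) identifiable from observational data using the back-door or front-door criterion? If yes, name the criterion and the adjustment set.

desc(L)\{L}={G,H,P,Z}; candidates ⊆ {D,Q,R}.
size 0: {}; under {} L still reaches {D,G,H,P,Q,R,Z} ∋ G.
{D}: L⊥G given {D} in G with L→· removed — back-door holds.
P(G|do(L)) = Σ_{D} P(G|L,D)·P(D).

P(G|do(L)): backdoor, adjust for {D}.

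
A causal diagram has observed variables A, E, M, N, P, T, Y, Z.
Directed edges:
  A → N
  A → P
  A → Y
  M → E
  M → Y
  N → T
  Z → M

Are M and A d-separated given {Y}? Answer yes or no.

No — M and A are d-connected given {Y}.

Bayes-Ball from M | {Y} reaches {A,E,N,P,T,Z}.
A ∈ reach(M|{Y}) ⇒ M ⊥̸ A | {Y}.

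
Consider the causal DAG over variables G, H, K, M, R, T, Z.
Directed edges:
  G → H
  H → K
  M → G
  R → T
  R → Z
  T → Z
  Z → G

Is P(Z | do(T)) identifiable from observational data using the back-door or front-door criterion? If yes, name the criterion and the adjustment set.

P(Z|do(T)): backdoor, adjust for {R}.

desc(T)\{T}={G,H,K,Z}; candidates ⊆ {M,R}.
size 0: {}; under {} T still reaches {G,H,K,R,Z} ∋ Z.
{R}: T⊥Z given {R} in G with T→· removed — back-door holds.
P(Z|do(T)) = Σ_{R} P(Z|T,R)·P(R).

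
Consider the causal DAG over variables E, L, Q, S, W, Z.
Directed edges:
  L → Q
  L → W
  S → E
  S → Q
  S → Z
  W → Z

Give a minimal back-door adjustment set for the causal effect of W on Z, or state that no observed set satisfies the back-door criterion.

W→Z: minimal back-door set ∅.

desc(W)\{W}={Z}; candidates ⊆ {E,L,Q,S}.
∅: W⊥Z given ∅ in G with W→· removed — back-door holds.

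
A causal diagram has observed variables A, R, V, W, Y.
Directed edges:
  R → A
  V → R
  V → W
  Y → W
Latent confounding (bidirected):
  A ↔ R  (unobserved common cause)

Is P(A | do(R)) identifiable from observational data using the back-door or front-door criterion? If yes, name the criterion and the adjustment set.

desc(R)\{R}={A}; candidates ⊆ {V,W,Y}.
R↔A: latent back-door arc(s) into R.
size 0: {}; under {} R still reaches {A,V,W} ∋ A.
size 1: {V}, {W}, {Y}; under {V} R still reaches {A} ∋ A.
size 2: {V,W}, {V,Y}, {W,Y}; under {V,W} R still reaches {A} ∋ A.
R↔A cannot be blocked by any observed set — no back-door set.
No mediator lies on a directed R→…→A path.
Neither criterion identifies P(A|do(R)) in this graph.

P(A|do(R)): not identifiable (no BD/FD set).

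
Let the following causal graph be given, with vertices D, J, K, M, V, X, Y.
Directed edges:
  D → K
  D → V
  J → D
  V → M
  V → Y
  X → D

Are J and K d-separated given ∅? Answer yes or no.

Bayes-Ball from J | ∅ reaches {D,K,M,V,Y}.
K ∈ reach(J|∅) ⇒ J ⊥̸ K | ∅.

No — J and K are d-connected given ∅.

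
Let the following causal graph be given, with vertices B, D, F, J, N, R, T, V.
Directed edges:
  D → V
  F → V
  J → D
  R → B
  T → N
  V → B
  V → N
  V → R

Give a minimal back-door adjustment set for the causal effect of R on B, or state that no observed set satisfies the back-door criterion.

desc(R)\{R}={B}; candidates ⊆ {D,F,J,N,T,V}.
size 0: {}; under {} R still reaches {B,D,F,J,N,V} ∋ B.
{V}: R⊥B given {V} in G with R→· removed — back-door holds.

R→B: minimal back-door set {V}.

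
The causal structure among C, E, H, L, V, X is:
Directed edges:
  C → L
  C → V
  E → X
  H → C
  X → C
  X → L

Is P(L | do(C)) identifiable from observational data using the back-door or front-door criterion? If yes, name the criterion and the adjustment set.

desc(C)\{C}={L,V}; candidates ⊆ {E,H,X}.
size 0: {}; under {} C still reaches {E,H,L,X} ∋ L.
{X}: C⊥L given {X} in G with C→· removed — back-door holds.
P(L|do(C)) = Σ_{X} P(L|C,X)·P(X).

P(L|do(C)): backdoor, adjust for {X}.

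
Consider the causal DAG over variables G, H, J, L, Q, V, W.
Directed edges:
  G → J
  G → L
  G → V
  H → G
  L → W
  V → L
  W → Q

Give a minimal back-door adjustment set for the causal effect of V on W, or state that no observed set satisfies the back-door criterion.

V→W: minimal back-door set {G}.

desc(V)\{V}={L,Q,W}; candidates ⊆ {G,H,J}.
size 0: {}; under {} V still reaches {G,H,J,L,Q,W} ∋ W.
{G}: V⊥W given {G} in G with V→· removed — back-door holds.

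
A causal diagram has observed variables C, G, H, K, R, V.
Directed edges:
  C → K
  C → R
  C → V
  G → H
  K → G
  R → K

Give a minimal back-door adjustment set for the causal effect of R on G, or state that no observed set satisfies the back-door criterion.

desc(R)\{R}={G,H,K}; candidates ⊆ {C,V}.
size 0: {}; under {} R still reaches {C,G,H,K,V} ∋ G.
{C}: R⊥G given {C} in G with R→· removed — back-door holds.

R→G: minimal back-door set {C}.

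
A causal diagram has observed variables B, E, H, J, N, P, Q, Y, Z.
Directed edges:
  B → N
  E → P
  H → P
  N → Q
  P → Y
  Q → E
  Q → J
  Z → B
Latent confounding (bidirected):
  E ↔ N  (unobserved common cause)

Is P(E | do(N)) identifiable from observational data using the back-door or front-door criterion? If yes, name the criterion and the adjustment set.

P(E|do(N)): frontdoor, adjust for {Q}.

desc(N)\{N}={E,J,P,Q,Y}; candidates ⊆ {B,H,Z}.
N↔E: latent back-door arc(s) into N.
size 0: {}; under {} N still reaches {B,E,P,Y,Z} ∋ E.
size 1: {B}, {H}, {Z}; under {B} N still reaches {E,P,Y} ∋ E.
size 2: {B,H}, {B,Z}, {H,Z}; under {B,H} N still reaches {E,P,Y} ∋ E.
N↔E cannot be blocked by any observed set — no back-door set.
{Q}: (i) intercepts every directed N→E path; (ii) no back-door N→{Q}; (iii) {N} blocks every back-door {Q}→E. Front-door holds.
P(E|do(N)) = Σ_{Q} P(Q|N) Σ_{N'} P(E|Q,N')P(N').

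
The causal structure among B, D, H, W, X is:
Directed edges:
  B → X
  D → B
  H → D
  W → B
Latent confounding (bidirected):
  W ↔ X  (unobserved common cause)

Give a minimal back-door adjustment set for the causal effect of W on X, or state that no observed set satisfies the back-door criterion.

desc(W)\{W}={B,X}; candidates ⊆ {D,H}.
W↔X: latent back-door arc(s) into W.
size 0: {}; under {} W still reaches {X} ∋ X.
size 1: {D}, {H}; under {D} W still reaches {X} ∋ X.
size 2: {D,H}; under {D,H} W still reaches {X} ∋ X.
W↔X cannot be blocked by any observed set — no back-door set.

W→X: no observed back-door set.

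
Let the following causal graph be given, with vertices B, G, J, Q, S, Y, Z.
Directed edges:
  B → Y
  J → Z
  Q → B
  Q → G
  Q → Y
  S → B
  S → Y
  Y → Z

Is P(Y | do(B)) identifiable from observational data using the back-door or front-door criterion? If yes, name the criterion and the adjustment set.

P(Y|do(B)): backdoor, adjust for {Q, S}.

desc(B)\{B}={Y,Z}; candidates ⊆ {G,J,Q,S}.
size 0: {}; under {} B still reaches {G,Q,S,Y,Z} ∋ Y.
size 1: {G}, {J}, {Q} …(+1); under {G} B still reaches {Q,S,Y,Z} ∋ Y.
{Q,S}: B⊥Y given {Q,S} in G with B→· removed — back-door holds.
P(Y|do(B)) = Σ_{Q,S} P(Y|B,Q,S)·P(Q,S).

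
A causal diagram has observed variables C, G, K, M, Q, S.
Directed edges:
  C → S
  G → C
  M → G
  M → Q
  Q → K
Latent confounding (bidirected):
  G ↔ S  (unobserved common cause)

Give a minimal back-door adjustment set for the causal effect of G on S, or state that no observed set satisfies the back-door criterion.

G→S: no observed back-door set.

desc(G)\{G}={C,S}; candidates ⊆ {K,M,Q}.
G↔S: latent back-door arc(s) into G.
size 0: {}; under {} G still reaches {K,M,Q,S} ∋ S.
size 1: {K}, {M}, {Q}; under {K} G still reaches {M,Q,S} ∋ S.
size 2: {K,M}, {K,Q}, {M,Q}; under {K,M} G still reaches {S} ∋ S.
G↔S cannot be blocked by any observed set — no back-door set.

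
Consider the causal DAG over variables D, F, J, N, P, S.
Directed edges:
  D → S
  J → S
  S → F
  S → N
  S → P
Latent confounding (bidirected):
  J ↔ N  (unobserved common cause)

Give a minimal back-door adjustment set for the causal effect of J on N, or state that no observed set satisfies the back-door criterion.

desc(J)\{J}={F,N,P,S}; candidates ⊆ {D}.
J↔N: latent back-door arc(s) into J.
size 0: {}; under {} J still reaches {N} ∋ N.
size 1: {D}; under {D} J still reaches {N} ∋ N.
J↔N cannot be blocked by any observed set — no back-door set.

J→N: no observed back-door set.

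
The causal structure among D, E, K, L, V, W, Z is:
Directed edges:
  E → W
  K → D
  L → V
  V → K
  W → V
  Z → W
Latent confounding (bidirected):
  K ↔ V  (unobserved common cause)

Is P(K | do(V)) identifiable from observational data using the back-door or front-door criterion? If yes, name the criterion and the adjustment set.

desc(V)\{V}={D,K}; candidates ⊆ {E,L,W,Z}.
V↔K: latent back-door arc(s) into V.
size 0: {}; under {} V still reaches {D,E,K,L,W,Z} ∋ K.
size 1: {E}, {L}, {W} …(+1); under {E} V still reaches {D,K,L,W,Z} ∋ K.
size 2: {E,L}, {E,W}, {E,Z} …(+3); under {E,L} V still reaches {D,K,W,Z} ∋ K.
V↔K cannot be blocked by any observed set — no back-door set.
No mediator lies on a directed V→…→K path.
Neither criterion identifies P(K|do(V)) in this graph.

P(K|do(V)): not identifiable (no BD/FD set).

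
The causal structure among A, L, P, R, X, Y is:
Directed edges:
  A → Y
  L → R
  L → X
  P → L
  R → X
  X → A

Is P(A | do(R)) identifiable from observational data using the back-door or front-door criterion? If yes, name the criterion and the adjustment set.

P(A|do(R)): backdoor, adjust for {L}.

desc(R)\{R}={A,X,Y}; candidates ⊆ {L,P}.
size 0: {}; under {} R still reaches {A,L,P,X,Y} ∋ A.
{L}: R⊥A given {L} in G with R→· removed — back-door holds.
P(A|do(R)) = Σ_{L} P(A|R,L)·P(L).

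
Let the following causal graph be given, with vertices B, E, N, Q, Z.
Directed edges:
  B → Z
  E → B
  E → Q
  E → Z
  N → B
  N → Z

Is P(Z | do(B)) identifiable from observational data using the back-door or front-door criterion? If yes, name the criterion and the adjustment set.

P(Z|do(B)): backdoor, adjust for {E, N}.

desc(B)\{B}={Z}; candidates ⊆ {E,N,Q}.
size 0: {}; under {} B still reaches {E,N,Q,Z} ∋ Z.
size 1: {E}, {N}, {Q}; under {E} B still reaches {N,Z} ∋ Z.
{E,N}: B⊥Z given {E,N} in G with B→· removed — back-door holds.
P(Z|do(B)) = Σ_{E,N} P(Z|B,E,N)·P(E,N).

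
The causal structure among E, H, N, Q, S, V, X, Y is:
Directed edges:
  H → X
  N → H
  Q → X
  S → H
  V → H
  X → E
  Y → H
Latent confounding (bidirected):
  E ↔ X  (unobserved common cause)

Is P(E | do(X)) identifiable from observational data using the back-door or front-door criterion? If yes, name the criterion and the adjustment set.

P(E|do(X)): not identifiable (no BD/FD set).

desc(X)\{X}={E}; candidates ⊆ {H,N,Q,S,V,Y}.
X↔E: latent back-door arc(s) into X.
size 0: {}; under {} X still reaches {E,H,N,Q,S,V,Y} ∋ E.
size 1: {H}, {N}, {Q} …(+3); under {H} X still reaches {E,Q} ∋ E.
size 2: {H,N}, {H,Q}, {H,S} …(+12); under {H,N} X still reaches {E,Q} ∋ E.
X↔E cannot be blocked by any observed set — no back-door set.
No mediator lies on a directed X→…→E path.
Neither criterion identifies P(E|do(X)) in this graph.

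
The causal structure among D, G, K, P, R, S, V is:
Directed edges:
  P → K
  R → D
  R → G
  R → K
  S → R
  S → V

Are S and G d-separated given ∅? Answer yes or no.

Bayes-Ball from S | ∅ reaches {D,G,K,R,V}.
G ∈ reach(S|∅) ⇒ S ⊥̸ G | ∅.

No — S and G are d-connected given ∅.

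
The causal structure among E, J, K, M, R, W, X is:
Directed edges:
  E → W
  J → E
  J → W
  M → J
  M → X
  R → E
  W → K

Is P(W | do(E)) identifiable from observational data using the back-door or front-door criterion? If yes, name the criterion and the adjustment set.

P(W|do(E)): backdoor, adjust for {J}.

desc(E)\{E}={K,W}; candidates ⊆ {J,M,R,X}.
size 0: {}; under {} E still reaches {J,K,M,R,W,X} ∋ W.
{J}: E⊥W given {J} in G with E→· removed — back-door holds.
P(W|do(E)) = Σ_{J} P(W|E,J)·P(J).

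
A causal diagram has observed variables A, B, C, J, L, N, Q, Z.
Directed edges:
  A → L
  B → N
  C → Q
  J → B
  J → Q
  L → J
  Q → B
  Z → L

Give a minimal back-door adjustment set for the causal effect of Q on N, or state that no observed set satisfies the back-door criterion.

desc(Q)\{Q}={B,N}; candidates ⊆ {A,C,J,L,Z}.
size 0: {}; under {} Q still reaches {A,B,C,J,L,N,Z} ∋ N.
{J}: Q⊥N given {J} in G with Q→· removed — back-door holds.

Q→N: minimal back-door set {J}.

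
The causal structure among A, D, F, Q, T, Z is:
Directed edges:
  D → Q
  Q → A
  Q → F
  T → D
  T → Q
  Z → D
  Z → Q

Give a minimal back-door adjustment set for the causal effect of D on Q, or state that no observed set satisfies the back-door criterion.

D→Q: minimal back-door set {T, Z}.

desc(D)\{D}={A,F,Q}; candidates ⊆ {T,Z}.
size 0: {}; under {} D still reaches {A,F,Q,T,Z} ∋ Q.
size 1: {T}, {Z}; under {T} D still reaches {A,F,Q,Z} ∋ Q.
{T,Z}: D⊥Q given {T,Z} in G with D→· removed — back-door holds.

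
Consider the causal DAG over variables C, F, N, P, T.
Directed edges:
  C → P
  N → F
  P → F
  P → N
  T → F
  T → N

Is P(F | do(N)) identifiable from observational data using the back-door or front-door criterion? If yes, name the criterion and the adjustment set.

desc(N)\{N}={F}; candidates ⊆ {C,P,T}.
size 0: {}; under {} N still reaches {C,F,P,T} ∋ F.
size 1: {C}, {P}, {T}; under {C} N still reaches {F,P,T} ∋ F.
{P,T}: N⊥F given {P,T} in G with N→· removed — back-door holds.
P(F|do(N)) = Σ_{P,T} P(F|N,P,T)·P(P,T).

P(F|do(N)): backdoor, adjust for {P, T}.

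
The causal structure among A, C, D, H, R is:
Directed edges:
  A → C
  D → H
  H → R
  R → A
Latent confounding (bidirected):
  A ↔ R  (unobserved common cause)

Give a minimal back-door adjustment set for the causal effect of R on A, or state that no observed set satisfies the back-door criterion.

desc(R)\{R}={A,C}; candidates ⊆ {D,H}.
R↔A: latent back-door arc(s) into R.
size 0: {}; under {} R still reaches {A,C,D,H} ∋ A.
size 1: {D}, {H}; under {D} R still reaches {A,C,H} ∋ A.
size 2: {D,H}; under {D,H} R still reaches {A,C} ∋ A.
R↔A cannot be blocked by any observed set — no back-door set.

R→A: no observed back-door set.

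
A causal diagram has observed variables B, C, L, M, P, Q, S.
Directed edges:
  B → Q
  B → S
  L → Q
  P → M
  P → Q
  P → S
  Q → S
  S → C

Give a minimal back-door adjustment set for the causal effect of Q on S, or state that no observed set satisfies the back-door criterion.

Q→S: minimal back-door set {B, P}.

desc(Q)\{Q}={C,S}; candidates ⊆ {B,L,M,P}.
size 0: {}; under {} Q still reaches {B,C,L,M,P,S} ∋ S.
size 1: {B}, {L}, {M} …(+1); under {B} Q still reaches {C,L,M,P,S} ∋ S.
{B,P}: Q⊥S given {B,P} in G with Q→· removed — back-door holds.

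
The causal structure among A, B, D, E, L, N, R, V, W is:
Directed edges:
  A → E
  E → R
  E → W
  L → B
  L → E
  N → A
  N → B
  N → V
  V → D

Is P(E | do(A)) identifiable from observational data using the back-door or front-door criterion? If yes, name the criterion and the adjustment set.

desc(A)\{A}={E,R,W}; candidates ⊆ {B,D,L,N,V}.
∅: A⊥E given ∅ in G with A→· removed — back-door holds.
P(E|do(A)) = P(E|A) — no adjustment needed.

P(E|do(A)): backdoor, adjust for ∅.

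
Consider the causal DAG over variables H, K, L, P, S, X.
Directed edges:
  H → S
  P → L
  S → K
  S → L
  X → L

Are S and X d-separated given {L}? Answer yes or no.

Bayes-Ball from S | {L} reaches {H,K,P,X}.
X ∈ reach(S|{L}) ⇒ S ⊥̸ X | {L}.

No — S and X are d-connected given {L}.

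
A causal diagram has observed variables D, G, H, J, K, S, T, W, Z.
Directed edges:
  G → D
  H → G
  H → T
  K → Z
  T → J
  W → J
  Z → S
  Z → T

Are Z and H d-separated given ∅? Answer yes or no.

Yes — Z ⊥ H | ∅.

Bayes-Ball from Z | ∅ reaches {J,K,S,T}.
H ∉ reach(Z|∅) ⇒ Z ⊥ H | ∅.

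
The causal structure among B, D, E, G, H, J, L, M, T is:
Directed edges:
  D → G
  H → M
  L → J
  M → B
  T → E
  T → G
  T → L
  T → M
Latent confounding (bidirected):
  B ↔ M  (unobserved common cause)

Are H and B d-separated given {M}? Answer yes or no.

Bayes-Ball from H | {M} reaches {B,E,G,J,L,T}.
B ∈ reach(H|{M}) ⇒ H ⊥̸ B | {M}.

No — H and B are d-connected given {M}.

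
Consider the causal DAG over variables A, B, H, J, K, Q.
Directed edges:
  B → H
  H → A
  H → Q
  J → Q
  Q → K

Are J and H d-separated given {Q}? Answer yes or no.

Bayes-Ball from J | {Q} reaches {A,B,H}.
H ∈ reach(J|{Q}) ⇒ J ⊥̸ H | {Q}.

No — J and H are d-connected given {Q}.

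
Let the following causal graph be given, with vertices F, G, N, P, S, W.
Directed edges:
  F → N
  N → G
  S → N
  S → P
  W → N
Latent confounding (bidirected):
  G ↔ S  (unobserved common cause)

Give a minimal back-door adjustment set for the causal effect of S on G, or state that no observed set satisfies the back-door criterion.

desc(S)\{S}={G,N,P}; candidates ⊆ {F,W}.
S↔G: latent back-door arc(s) into S.
size 0: {}; under {} S still reaches {G} ∋ G.
size 1: {F}, {W}; under {F} S still reaches {G} ∋ G.
size 2: {F,W}; under {F,W} S still reaches {G} ∋ G.
S↔G cannot be blocked by any observed set — no back-door set.

S→G: no observed back-door set.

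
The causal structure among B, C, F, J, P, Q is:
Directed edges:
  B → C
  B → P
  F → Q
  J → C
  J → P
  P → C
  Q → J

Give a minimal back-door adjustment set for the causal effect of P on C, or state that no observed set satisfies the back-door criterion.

P→C: minimal back-door set {B, J}.

desc(P)\{P}={C}; candidates ⊆ {B,F,J,Q}.
size 0: {}; under {} P still reaches {B,C,F,J,Q} ∋ C.
size 1: {B}, {F}, {J} …(+1); under {B} P still reaches {C,F,J,Q} ∋ C.
{B,J}: P⊥C given {B,J} in G with P→· removed — back-door holds.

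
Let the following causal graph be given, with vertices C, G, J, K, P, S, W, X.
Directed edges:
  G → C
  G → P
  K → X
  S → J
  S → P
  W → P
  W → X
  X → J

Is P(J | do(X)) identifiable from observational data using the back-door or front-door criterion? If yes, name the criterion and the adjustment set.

desc(X)\{X}={J}; candidates ⊆ {C,G,K,P,S,W}.
∅: X⊥J given ∅ in G with X→· removed — back-door holds.
P(J|do(X)) = P(J|X) — no adjustment needed.

P(J|do(X)): backdoor, adjust for ∅.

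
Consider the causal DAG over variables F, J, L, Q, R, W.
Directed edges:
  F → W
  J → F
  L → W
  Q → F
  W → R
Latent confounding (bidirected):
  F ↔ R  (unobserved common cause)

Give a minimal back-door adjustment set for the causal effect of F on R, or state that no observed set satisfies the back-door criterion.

desc(F)\{F}={R,W}; candidates ⊆ {J,L,Q}.
F↔R: latent back-door arc(s) into F.
size 0: {}; under {} F still reaches {J,Q,R} ∋ R.
size 1: {J}, {L}, {Q}; under {J} F still reaches {Q,R} ∋ R.
size 2: {J,L}, {J,Q}, {L,Q}; under {J,L} F still reaches {Q,R} ∋ R.
F↔R cannot be blocked by any observed set — no back-door set.

F→R: no observed back-door set.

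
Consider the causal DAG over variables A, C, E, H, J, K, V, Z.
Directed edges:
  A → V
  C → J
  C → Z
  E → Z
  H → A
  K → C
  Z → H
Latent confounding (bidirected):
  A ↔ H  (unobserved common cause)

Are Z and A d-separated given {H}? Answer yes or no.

No — Z and A are d-connected given {H}.

Bayes-Ball from Z | {H} reaches {A,C,E,J,K,V}.
A ∈ reach(Z|{H}) ⇒ Z ⊥̸ A | {H}.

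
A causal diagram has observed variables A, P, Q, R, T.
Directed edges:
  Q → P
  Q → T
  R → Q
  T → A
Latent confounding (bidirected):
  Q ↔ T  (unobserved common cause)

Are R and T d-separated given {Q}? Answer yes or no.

Bayes-Ball from R | {Q} reaches {A,T}.
T ∈ reach(R|{Q}) ⇒ R ⊥̸ T | {Q}.

No — R and T are d-connected given {Q}.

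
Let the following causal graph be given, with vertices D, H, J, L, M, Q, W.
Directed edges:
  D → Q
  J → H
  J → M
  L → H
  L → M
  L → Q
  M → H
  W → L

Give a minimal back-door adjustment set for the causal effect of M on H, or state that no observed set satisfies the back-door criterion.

M→H: minimal back-door set {J, L}.

desc(M)\{M}={H}; candidates ⊆ {D,J,L,Q,W}.
size 0: {}; under {} M still reaches {H,J,L,Q,W} ∋ H.
size 1: {D}, {J}, {L} …(+2); under {D} M still reaches {H,J,L,Q,W} ∋ H.
{J,L}: M⊥H given {J,L} in G with M→· removed — back-door holds.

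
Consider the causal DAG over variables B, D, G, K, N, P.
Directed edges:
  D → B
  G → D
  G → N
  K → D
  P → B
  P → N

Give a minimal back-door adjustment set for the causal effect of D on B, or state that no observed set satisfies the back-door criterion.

desc(D)\{D}={B}; candidates ⊆ {G,K,N,P}.
∅: D⊥B given ∅ in G with D→· removed — back-door holds.

D→B: minimal back-door set ∅.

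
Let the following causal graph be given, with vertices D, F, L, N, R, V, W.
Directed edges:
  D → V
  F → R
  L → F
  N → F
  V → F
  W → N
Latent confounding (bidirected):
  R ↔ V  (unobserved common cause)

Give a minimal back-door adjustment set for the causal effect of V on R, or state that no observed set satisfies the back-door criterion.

V→R: no observed back-door set.

desc(V)\{V}={F,R}; candidates ⊆ {D,L,N,W}.
V↔R: latent back-door arc(s) into V.
size 0: {}; under {} V still reaches {D,R} ∋ R.
size 1: {D}, {L}, {N} …(+1); under {D} V still reaches {R} ∋ R.
size 2: {D,L}, {D,N}, {D,W} …(+3); under {D,L} V still reaches {R} ∋ R.
V↔R cannot be blocked by any observed set — no back-door set.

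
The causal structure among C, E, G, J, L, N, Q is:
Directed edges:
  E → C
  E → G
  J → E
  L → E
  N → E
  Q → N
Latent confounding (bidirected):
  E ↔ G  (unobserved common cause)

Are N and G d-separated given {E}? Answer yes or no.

No — N and G are d-connected given {E}.

Bayes-Ball from N | {E} reaches {G,J,L,Q}.
G ∈ reach(N|{E}) ⇒ N ⊥̸ G | {E}.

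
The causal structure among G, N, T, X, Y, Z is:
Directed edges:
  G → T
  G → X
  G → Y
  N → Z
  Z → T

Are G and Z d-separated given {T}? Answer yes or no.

Bayes-Ball from G | {T} reaches {N,X,Y,Z}.
Z ∈ reach(G|{T}) ⇒ G ⊥̸ Z | {T}.

No — G and Z are d-connected given {T}.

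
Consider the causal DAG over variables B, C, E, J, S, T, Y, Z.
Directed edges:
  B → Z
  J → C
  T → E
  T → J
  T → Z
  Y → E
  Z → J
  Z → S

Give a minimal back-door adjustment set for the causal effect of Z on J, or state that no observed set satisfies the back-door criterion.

desc(Z)\{Z}={C,J,S}; candidates ⊆ {B,E,T,Y}.
size 0: {}; under {} Z still reaches {B,C,E,J,T} ∋ J.
{T}: Z⊥J given {T} in G with Z→· removed — back-door holds.

Z→J: minimal back-door set {T}.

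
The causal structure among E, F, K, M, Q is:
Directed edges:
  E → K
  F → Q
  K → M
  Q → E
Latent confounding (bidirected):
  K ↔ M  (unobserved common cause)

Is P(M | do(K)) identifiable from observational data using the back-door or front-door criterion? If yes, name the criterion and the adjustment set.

P(M|do(K)): not identifiable (no BD/FD set).

desc(K)\{K}={M}; candidates ⊆ {E,F,Q}.
K↔M: latent back-door arc(s) into K.
size 0: {}; under {} K still reaches {E,F,M,Q} ∋ M.
size 1: {E}, {F}, {Q}; under {E} K still reaches {M} ∋ M.
size 2: {E,F}, {E,Q}, {F,Q}; under {E,F} K still reaches {M} ∋ M.
K↔M cannot be blocked by any observed set — no back-door set.
No mediator lies on a directed K→…→M path.
Neither criterion identifies P(M|do(K)) in this graph.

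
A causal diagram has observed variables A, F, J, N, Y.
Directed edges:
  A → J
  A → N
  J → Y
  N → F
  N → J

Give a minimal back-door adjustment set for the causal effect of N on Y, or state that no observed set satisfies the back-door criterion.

N→Y: minimal back-door set {A}.

desc(N)\{N}={F,J,Y}; candidates ⊆ {A}.
size 0: {}; under {} N still reaches {A,J,Y} ∋ Y.
{A}: N⊥Y given {A} in G with N→· removed — back-door holds.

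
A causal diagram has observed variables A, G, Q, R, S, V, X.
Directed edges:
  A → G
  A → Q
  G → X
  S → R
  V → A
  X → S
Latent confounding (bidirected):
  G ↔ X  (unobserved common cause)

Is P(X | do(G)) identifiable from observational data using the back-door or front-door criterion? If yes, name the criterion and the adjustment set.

P(X|do(G)): not identifiable (no BD/FD set).

desc(G)\{G}={R,S,X}; candidates ⊆ {A,Q,V}.
G↔X: latent back-door arc(s) into G.
size 0: {}; under {} G still reaches {A,Q,R,S,V,X} ∋ X.
size 1: {A}, {Q}, {V}; under {A} G still reaches {R,S,X} ∋ X.
size 2: {A,Q}, {A,V}, {Q,V}; under {A,Q} G still reaches {R,S,X} ∋ X.
G↔X cannot be blocked by any observed set — no back-door set.
No mediator lies on a directed G→…→X path.
Neither criterion identifies P(X|do(G)) in this graph.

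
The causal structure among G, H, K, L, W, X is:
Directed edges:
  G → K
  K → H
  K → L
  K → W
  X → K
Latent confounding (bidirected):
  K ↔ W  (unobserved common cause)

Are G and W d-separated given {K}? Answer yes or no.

No — G and W are d-connected given {K}.

Bayes-Ball from G | {K} reaches {W,X}.
W ∈ reach(G|{K}) ⇒ G ⊥̸ W | {K}.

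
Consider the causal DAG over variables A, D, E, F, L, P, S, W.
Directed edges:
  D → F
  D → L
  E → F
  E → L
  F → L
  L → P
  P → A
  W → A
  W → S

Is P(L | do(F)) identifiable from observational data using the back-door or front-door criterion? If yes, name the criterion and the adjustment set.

P(L|do(F)): backdoor, adjust for {D, E}.

desc(F)\{F}={A,L,P}; candidates ⊆ {D,E,S,W}.
size 0: {}; under {} F still reaches {A,D,E,L,P} ∋ L.
size 1: {D}, {E}, {S} …(+1); under {D} F still reaches {A,E,L,P} ∋ L.
{D,E}: F⊥L given {D,E} in G with F→· removed — back-door holds.
P(L|do(F)) = Σ_{D,E} P(L|F,D,E)·P(D,E).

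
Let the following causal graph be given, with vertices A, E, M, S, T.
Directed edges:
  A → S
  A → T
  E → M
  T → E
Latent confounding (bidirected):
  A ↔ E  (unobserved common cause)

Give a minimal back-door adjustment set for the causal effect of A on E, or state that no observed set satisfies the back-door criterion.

A→E: no observed back-door set.

desc(A)\{A}={E,M,S,T}; candidates ⊆ {—}.
A↔E: latent back-door arc(s) into A.
size 0: {}; under {} A still reaches {E,M} ∋ E.
A↔E cannot be blocked by any observed set — no back-door set.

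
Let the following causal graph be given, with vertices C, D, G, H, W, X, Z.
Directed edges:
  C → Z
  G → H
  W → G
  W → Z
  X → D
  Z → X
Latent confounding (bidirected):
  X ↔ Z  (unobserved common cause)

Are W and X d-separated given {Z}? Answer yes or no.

No — W and X are d-connected given {Z}.

Bayes-Ball from W | {Z} reaches {C,D,G,H,X}.
X ∈ reach(W|{Z}) ⇒ W ⊥̸ X | {Z}.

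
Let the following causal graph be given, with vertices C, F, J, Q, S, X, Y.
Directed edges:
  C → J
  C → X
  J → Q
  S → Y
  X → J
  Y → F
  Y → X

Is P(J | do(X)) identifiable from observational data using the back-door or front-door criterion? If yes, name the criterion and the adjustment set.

P(J|do(X)): backdoor, adjust for {C}.

desc(X)\{X}={J,Q}; candidates ⊆ {C,F,S,Y}.
size 0: {}; under {} X still reaches {C,F,J,Q,S,Y} ∋ J.
{C}: X⊥J given {C} in G with X→· removed — back-door holds.
P(J|do(X)) = Σ_{C} P(J|X,C)·P(C).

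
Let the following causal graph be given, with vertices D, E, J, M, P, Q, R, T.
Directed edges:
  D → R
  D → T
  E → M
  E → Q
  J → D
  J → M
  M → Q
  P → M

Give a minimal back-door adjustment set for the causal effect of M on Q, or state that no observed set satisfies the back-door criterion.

desc(M)\{M}={Q}; candidates ⊆ {D,E,J,P,R,T}.
size 0: {}; under {} M still reaches {D,E,J,P,Q,R,T} ∋ Q.
{E}: M⊥Q given {E} in G with M→· removed — back-door holds.

M→Q: minimal back-door set {E}.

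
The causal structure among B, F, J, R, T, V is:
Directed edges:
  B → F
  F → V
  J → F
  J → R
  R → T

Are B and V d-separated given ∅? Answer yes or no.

Bayes-Ball from B | ∅ reaches {F,V}.
V ∈ reach(B|∅) ⇒ B ⊥̸ V | ∅.

No — B and V are d-connected given ∅.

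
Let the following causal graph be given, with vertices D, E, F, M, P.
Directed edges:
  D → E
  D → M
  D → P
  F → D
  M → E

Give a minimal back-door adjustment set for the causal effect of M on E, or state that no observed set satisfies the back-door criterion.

desc(M)\{M}={E}; candidates ⊆ {D,F,P}.
size 0: {}; under {} M still reaches {D,E,F,P} ∋ E.
{D}: M⊥E given {D} in G with M→· removed — back-door holds.

M→E: minimal back-door set {D}.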